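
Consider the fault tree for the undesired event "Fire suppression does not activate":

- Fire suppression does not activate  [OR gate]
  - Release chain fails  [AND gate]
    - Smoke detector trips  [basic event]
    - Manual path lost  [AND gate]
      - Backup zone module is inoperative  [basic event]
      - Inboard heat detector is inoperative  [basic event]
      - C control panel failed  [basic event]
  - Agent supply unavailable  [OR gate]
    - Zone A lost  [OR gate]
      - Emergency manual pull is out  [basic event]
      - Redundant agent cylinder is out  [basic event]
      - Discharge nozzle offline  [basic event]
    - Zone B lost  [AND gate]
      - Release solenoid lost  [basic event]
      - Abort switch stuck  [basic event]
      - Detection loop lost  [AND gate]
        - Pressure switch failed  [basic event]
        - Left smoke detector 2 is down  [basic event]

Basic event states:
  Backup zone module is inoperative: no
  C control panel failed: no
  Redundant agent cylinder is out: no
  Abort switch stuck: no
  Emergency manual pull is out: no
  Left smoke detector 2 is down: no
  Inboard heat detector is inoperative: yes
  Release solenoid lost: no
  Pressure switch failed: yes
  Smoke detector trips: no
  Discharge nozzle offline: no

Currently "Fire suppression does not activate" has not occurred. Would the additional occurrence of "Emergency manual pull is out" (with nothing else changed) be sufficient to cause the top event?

Yes

Counterfactual: set "Emergency manual pull is out" to occurred.
Manual path lost [AND]: Backup zone module is inoperative=not, Inboard heat detector is inoperative=occurs, C control panel failed=not → not all inputs occur → does not occur.
Release chain fails [AND]: Smoke detector trips=not, Manual path lost=not → not all inputs occur → does not occur.
Zone A lost [OR]: Emergency manual pull is out=occurs, Redundant agent cylinder is out=not, Discharge nozzle offline=not → at least one input occurs → occurs.
Detection loop lost [AND]: Pressure switch failed=occurs, Left smoke detector 2 is down=not → not all inputs occur → does not occur.
Zone B lost [AND]: Release solenoid lost=not, Abort switch stuck=not, Detection loop lost=not → not all inputs occur → does not occur.
Agent supply unavailable [OR]: Zone A lost=occurs, Zone B lost=not → at least one input occurs → occurs.
Fire suppression does not activate [OR]: Release chain fails=not, Agent supply unavailable=occurs → at least one input occurs → occurs.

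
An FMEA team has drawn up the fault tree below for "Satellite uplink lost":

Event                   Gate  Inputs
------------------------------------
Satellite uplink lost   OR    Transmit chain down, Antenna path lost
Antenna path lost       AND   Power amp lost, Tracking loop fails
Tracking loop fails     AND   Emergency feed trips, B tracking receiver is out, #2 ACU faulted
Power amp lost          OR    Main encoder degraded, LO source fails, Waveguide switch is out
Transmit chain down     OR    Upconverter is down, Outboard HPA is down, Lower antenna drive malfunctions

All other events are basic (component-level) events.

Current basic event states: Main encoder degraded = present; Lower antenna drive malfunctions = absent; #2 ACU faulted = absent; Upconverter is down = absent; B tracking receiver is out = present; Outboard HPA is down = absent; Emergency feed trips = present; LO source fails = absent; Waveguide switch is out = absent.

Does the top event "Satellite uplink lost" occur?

No

Transmit chain down [OR]: Upconverter is down=not, Outboard HPA is down=not, Lower antenna drive malfunctions=not → no input occurs → does not occur.
Power amp lost [OR]: Main encoder degraded=occurs, LO source fails=not, Waveguide switch is out=not → at least one input occurs → occurs.
Tracking loop fails [AND]: Emergency feed trips=occurs, B tracking receiver is out=occurs, #2 ACU faulted=not → not all inputs occur → does not occur.
Antenna path lost [AND]: Power amp lost=occurs, Tracking loop fails=not → not all inputs occur → does not occur.
Satellite uplink lost [OR]: Transmit chain down=not, Antenna path lost=not → no input occurs → does not occur.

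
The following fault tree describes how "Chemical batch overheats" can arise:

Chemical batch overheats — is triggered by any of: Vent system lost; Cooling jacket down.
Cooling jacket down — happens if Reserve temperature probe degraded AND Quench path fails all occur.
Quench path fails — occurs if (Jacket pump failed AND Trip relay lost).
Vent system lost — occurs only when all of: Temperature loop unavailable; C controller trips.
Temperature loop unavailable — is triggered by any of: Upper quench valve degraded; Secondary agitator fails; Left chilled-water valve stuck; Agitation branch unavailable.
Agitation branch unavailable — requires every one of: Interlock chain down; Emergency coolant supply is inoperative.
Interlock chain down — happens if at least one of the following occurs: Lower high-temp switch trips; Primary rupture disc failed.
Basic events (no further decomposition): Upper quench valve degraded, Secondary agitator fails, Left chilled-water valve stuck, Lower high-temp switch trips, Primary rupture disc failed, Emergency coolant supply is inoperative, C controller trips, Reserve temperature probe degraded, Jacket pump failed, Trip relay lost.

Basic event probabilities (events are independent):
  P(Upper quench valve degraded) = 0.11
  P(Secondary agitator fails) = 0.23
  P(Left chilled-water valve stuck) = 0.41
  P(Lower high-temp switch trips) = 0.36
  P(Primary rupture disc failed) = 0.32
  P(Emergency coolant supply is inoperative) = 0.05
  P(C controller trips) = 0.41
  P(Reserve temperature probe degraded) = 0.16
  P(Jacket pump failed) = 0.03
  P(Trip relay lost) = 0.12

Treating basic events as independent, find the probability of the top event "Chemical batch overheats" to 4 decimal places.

0.2493

P(Interlock chain down) [OR] = 1 − (1−0.36) × (1−0.32) = 0.564800
P(Agitation branch unavailable) [AND] = 0.564800 × 0.05 = 0.028240
P(Temperature loop unavailable) [OR] = 1 − (1−0.11) × (1−0.23) × (1−0.41) × (1−0.028240) = 0.607091
P(Vent system lost) [AND] = 0.607091 × 0.41 = 0.248907
P(Quench path fails) [AND] = 0.03 × 0.12 = 0.003600
P(Cooling jacket down) [AND] = 0.16 × 0.003600 = 0.000576
P(Chemical batch overheats) [OR] = 1 − (1−0.248907) × (1−0.000576) = 0.249340
Rounded to 4 decimal places: P(Chemical batch overheats) ≈ 0.2493.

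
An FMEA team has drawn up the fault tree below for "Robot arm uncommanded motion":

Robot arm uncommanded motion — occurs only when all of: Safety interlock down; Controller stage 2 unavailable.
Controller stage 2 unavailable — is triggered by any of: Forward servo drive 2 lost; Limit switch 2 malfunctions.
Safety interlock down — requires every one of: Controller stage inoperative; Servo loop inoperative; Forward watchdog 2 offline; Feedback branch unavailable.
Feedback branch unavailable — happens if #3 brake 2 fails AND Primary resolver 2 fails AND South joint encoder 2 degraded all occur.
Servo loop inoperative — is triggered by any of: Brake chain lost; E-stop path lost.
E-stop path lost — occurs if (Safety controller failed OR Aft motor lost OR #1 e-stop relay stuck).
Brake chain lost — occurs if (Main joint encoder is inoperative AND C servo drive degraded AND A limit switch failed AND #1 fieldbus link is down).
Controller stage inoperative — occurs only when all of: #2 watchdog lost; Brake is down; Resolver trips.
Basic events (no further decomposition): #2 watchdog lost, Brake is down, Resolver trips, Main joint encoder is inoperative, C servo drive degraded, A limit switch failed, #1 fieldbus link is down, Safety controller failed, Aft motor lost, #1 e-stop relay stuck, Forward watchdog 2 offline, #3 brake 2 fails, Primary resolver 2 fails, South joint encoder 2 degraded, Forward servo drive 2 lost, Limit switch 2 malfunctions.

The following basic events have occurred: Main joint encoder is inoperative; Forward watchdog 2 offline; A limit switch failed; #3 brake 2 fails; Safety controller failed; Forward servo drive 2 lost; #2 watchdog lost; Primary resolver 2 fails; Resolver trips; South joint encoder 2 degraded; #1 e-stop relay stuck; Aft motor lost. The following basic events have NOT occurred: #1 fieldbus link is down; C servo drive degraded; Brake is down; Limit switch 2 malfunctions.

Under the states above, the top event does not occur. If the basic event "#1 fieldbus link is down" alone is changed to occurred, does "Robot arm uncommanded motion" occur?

Counterfactual: set "#1 fieldbus link is down" to occurred.
Controller stage inoperative [AND]: #2 watchdog lost=occurs, Brake is down=not, Resolver trips=occurs → not all inputs occur → does not occur.
Brake chain lost [AND]: Main joint encoder is inoperative=occurs, C servo drive degraded=not, A limit switch failed=occurs, #1 fieldbus link is down=occurs → not all inputs occur → does not occur.
E-stop path lost [OR]: Safety controller failed=occurs, Aft motor lost=occurs, #1 e-stop relay stuck=occurs → at least one input occurs → occurs.
Servo loop inoperative [OR]: Brake chain lost=not, E-stop path lost=occurs → at least one input occurs → occurs.
Feedback branch unavailable [AND]: #3 brake 2 fails=occurs, Primary resolver 2 fails=occurs, South joint encoder 2 degraded=occurs → all inputs occur → occurs.
Safety interlock down [AND]: Controller stage inoperative=not, Servo loop inoperative=occurs, Forward watchdog 2 offline=occurs, Feedback branch unavailable=occurs → not all inputs occur → does not occur.
Controller stage 2 unavailable [OR]: Forward servo drive 2 lost=occurs, Limit switch 2 malfunctions=not → at least one input occurs → occurs.
Robot arm uncommanded motion [AND]: Safety interlock down=not, Controller stage 2 unavailable=occurs → not all inputs occur → does not occur.

No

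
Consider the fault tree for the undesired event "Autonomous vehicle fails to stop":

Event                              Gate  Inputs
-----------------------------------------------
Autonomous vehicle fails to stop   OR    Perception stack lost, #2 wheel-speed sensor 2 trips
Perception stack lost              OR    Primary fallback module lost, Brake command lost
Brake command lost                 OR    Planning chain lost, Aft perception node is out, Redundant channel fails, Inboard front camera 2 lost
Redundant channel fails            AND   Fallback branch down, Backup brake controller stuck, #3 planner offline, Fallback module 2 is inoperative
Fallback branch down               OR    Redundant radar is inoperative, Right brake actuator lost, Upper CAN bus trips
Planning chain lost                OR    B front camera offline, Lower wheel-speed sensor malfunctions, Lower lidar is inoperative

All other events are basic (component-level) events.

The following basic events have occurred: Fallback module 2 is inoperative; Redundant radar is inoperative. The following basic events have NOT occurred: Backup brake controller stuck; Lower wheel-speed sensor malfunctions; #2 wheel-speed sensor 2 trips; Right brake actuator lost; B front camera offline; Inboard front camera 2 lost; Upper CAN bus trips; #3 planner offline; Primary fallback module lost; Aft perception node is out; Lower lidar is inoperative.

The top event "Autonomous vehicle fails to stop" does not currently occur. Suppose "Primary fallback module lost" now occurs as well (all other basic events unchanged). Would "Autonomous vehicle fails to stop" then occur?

Yes

Counterfactual: set "Primary fallback module lost" to occurred.
Planning chain lost [OR]: B front camera offline=not, Lower wheel-speed sensor malfunctions=not, Lower lidar is inoperative=not → no input occurs → does not occur.
Fallback branch down [OR]: Redundant radar is inoperative=occurs, Right brake actuator lost=not, Upper CAN bus trips=not → at least one input occurs → occurs.
Redundant channel fails [AND]: Fallback branch down=occurs, Backup brake controller stuck=not, #3 planner offline=not, Fallback module 2 is inoperative=occurs → not all inputs occur → does not occur.
Brake command lost [OR]: Planning chain lost=not, Aft perception node is out=not, Redundant channel fails=not, Inboard front camera 2 lost=not → no input occurs → does not occur.
Perception stack lost [OR]: Primary fallback module lost=occurs, Brake command lost=not → at least one input occurs → occurs.
Autonomous vehicle fails to stop [OR]: Perception stack lost=occurs, #2 wheel-speed sensor 2 trips=not → at least one input occurs → occurs.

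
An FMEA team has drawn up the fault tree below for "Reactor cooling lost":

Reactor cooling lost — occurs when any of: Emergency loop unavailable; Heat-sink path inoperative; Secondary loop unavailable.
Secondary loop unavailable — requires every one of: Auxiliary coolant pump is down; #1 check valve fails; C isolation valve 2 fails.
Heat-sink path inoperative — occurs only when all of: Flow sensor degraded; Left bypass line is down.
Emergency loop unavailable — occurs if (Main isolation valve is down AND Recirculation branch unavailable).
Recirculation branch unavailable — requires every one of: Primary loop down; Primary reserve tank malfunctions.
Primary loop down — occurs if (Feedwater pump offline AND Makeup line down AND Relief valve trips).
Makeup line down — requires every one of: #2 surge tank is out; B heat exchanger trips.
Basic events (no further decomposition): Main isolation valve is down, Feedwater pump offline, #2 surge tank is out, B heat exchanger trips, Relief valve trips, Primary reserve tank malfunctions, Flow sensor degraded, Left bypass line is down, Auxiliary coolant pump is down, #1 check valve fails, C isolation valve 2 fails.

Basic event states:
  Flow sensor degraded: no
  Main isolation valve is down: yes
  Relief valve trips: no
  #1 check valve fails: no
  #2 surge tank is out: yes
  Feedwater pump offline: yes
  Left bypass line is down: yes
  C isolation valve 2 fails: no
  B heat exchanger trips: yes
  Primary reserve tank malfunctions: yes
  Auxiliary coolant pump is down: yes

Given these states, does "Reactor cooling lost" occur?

No

Makeup line down [AND]: #2 surge tank is out=occurs, B heat exchanger trips=occurs → all inputs occur → occurs.
Primary loop down [AND]: Feedwater pump offline=occurs, Makeup line down=occurs, Relief valve trips=not → not all inputs occur → does not occur.
Recirculation branch unavailable [AND]: Primary loop down=not, Primary reserve tank malfunctions=occurs → not all inputs occur → does not occur.
Emergency loop unavailable [AND]: Main isolation valve is down=occurs, Recirculation branch unavailable=not → not all inputs occur → does not occur.
Heat-sink path inoperative [AND]: Flow sensor degraded=not, Left bypass line is down=occurs → not all inputs occur → does not occur.
Secondary loop unavailable [AND]: Auxiliary coolant pump is down=occurs, #1 check valve fails=not, C isolation valve 2 fails=not → not all inputs occur → does not occur.
Reactor cooling lost [OR]: Emergency loop unavailable=not, Heat-sink path inoperative=not, Secondary loop unavailable=not → no input occurs → does not occur.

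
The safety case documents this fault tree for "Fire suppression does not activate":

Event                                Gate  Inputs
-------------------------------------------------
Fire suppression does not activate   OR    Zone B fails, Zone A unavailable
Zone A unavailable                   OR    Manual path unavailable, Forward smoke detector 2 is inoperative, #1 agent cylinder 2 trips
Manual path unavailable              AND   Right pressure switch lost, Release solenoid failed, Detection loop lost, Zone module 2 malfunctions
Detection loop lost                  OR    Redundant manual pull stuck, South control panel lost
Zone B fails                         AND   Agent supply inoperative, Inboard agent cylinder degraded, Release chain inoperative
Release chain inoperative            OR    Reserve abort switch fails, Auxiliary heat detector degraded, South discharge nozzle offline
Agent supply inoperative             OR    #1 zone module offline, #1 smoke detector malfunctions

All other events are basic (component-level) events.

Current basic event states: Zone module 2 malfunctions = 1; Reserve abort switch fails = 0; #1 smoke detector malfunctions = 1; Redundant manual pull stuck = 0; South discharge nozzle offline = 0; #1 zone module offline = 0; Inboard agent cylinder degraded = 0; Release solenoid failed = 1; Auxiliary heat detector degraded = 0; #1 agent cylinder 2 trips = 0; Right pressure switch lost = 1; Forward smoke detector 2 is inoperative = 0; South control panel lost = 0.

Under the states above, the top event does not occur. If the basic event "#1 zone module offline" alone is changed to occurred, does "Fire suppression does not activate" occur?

No

Counterfactual: set "#1 zone module offline" to occurred.
Agent supply inoperative [OR]: #1 zone module offline=occurs, #1 smoke detector malfunctions=occurs → at least one input occurs → occurs.
Release chain inoperative [OR]: Reserve abort switch fails=not, Auxiliary heat detector degraded=not, South discharge nozzle offline=not → no input occurs → does not occur.
Zone B fails [AND]: Agent supply inoperative=occurs, Inboard agent cylinder degraded=not, Release chain inoperative=not → not all inputs occur → does not occur.
Detection loop lost [OR]: Redundant manual pull stuck=not, South control panel lost=not → no input occurs → does not occur.
Manual path unavailable [AND]: Right pressure switch lost=occurs, Release solenoid failed=occurs, Detection loop lost=not, Zone module 2 malfunctions=occurs → not all inputs occur → does not occur.
Zone A unavailable [OR]: Manual path unavailable=not, Forward smoke detector 2 is inoperative=not, #1 agent cylinder 2 trips=not → no input occurs → does not occur.
Fire suppression does not activate [OR]: Zone B fails=not, Zone A unavailable=not → no input occurs → does not occur.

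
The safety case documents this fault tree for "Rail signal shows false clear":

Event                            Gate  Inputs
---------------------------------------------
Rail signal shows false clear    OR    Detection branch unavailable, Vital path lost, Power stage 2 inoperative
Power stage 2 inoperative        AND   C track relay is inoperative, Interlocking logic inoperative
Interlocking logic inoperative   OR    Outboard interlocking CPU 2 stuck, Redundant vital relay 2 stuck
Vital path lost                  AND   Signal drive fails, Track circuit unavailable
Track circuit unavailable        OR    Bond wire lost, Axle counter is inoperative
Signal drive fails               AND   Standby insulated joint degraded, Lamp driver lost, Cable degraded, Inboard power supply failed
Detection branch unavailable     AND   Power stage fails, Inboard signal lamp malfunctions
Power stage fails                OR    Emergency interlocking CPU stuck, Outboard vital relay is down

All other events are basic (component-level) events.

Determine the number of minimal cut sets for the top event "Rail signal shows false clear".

6

Power stage fails [OR]: union of children's cut sets → 2 cut set(s).
Detection branch unavailable [AND]: one cut set from each child combined → 2 × 1 = 2 cut set(s).
Signal drive fails [AND]: one cut set from each child combined → 1 × 1 × 1 × 1 = 1 cut set(s).
Track circuit unavailable [OR]: union of children's cut sets → 2 cut set(s).
Vital path lost [AND]: one cut set from each child combined → 1 × 2 = 2 cut set(s).
Interlocking logic inoperative [OR]: union of children's cut sets → 2 cut set(s).
Power stage 2 inoperative [AND]: one cut set from each child combined → 1 × 2 = 2 cut set(s).
Rail signal shows false clear [OR]: union of children's cut sets → 6 cut set(s).
Minimal cut sets: {Emergency interlocking CPU stuck, Inboard signal lamp malfunctions}; {Inboard signal lamp malfunctions, Outboard vital relay is down}; {Bond wire lost, Cable degraded, Inboard power supply failed, Lamp driver lost, Standby insulated joint degraded}; {Axle counter is inoperative, Cable degraded, Inboard power supply failed, Lamp driver lost, Standby insulated joint degraded}; {C track relay is inoperative, Outboard interlocking CPU 2 stuck}; {C track relay is inoperative, Redundant vital relay 2 stuck}.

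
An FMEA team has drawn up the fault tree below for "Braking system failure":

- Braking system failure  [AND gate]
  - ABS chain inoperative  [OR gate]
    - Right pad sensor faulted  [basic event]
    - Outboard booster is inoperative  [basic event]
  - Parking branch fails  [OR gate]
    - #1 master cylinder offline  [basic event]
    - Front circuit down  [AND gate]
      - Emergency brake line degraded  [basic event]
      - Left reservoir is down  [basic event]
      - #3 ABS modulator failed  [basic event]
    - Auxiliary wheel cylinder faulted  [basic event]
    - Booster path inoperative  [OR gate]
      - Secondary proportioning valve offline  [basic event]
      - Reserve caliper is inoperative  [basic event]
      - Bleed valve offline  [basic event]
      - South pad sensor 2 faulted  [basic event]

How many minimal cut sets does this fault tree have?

ABS chain inoperative [OR]: union of children's cut sets → 2 cut set(s).
Front circuit down [AND]: one cut set from each child combined → 1 × 1 × 1 = 1 cut set(s).
Booster path inoperative [OR]: union of children's cut sets → 4 cut set(s).
Parking branch fails [OR]: union of children's cut sets → 7 cut set(s).
Braking system failure [AND]: one cut set from each child combined → 2 × 7 = 14 cut set(s).

14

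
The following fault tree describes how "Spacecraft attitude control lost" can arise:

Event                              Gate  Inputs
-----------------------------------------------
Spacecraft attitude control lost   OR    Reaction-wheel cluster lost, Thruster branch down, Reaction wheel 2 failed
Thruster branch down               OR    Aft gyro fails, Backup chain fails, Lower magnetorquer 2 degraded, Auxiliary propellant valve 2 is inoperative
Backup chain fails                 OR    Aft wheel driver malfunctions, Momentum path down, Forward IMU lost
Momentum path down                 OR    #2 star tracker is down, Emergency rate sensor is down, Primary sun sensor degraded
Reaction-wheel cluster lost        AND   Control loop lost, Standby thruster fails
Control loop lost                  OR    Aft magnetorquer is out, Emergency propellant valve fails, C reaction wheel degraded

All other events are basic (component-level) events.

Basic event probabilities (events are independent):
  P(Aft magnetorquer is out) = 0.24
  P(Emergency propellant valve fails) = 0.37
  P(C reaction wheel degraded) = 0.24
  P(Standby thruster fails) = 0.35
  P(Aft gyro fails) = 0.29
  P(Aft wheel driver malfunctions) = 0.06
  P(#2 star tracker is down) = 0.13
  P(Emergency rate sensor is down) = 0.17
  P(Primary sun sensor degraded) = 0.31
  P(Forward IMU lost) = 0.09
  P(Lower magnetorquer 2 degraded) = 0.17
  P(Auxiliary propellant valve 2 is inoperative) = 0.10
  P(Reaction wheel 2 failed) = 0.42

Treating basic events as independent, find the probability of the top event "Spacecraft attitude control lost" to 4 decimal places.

P(Control loop lost) [OR] = 1 − (1−0.24) × (1−0.37) × (1−0.24) = 0.636112
P(Reaction-wheel cluster lost) [AND] = 0.636112 × 0.35 = 0.222639
P(Momentum path down) [OR] = 1 − (1−0.13) × (1−0.17) × (1−0.31) = 0.501751
P(Backup chain fails) [OR] = 1 − (1−0.06) × (1−0.501751) × (1−0.09) = 0.573798
P(Thruster branch down) [OR] = 1 − (1−0.29) × (1−0.573798) × (1−0.17) × (1−0.10) = 0.773955
P(Spacecraft attitude control lost) [OR] = 1 − (1−0.222639) × (1−0.773955) × (1−0.42) = 0.898083
Rounded to 4 decimal places: P(Spacecraft attitude control lost) ≈ 0.8981.

0.8981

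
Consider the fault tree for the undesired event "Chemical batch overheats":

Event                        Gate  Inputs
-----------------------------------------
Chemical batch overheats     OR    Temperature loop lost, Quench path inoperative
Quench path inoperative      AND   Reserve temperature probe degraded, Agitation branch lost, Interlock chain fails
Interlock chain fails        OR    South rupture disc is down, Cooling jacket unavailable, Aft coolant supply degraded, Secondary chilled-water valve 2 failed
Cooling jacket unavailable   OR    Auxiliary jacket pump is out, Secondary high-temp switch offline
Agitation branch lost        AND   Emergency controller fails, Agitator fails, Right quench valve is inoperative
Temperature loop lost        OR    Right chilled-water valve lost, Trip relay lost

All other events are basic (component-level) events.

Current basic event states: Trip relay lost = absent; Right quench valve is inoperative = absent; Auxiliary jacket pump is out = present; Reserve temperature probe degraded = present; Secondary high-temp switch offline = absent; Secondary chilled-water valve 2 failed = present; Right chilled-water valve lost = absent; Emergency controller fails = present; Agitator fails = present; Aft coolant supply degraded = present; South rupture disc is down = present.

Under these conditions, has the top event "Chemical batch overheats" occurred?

No

Temperature loop lost [OR]: Right chilled-water valve lost=not, Trip relay lost=not → no input occurs → does not occur.
Agitation branch lost [AND]: Emergency controller fails=occurs, Agitator fails=occurs, Right quench valve is inoperative=not → not all inputs occur → does not occur.
Cooling jacket unavailable [OR]: Auxiliary jacket pump is out=occurs, Secondary high-temp switch offline=not → at least one input occurs → occurs.
Interlock chain fails [OR]: South rupture disc is down=occurs, Cooling jacket unavailable=occurs, Aft coolant supply degraded=occurs, Secondary chilled-water valve 2 failed=occurs → at least one input occurs → occurs.
Quench path inoperative [AND]: Reserve temperature probe degraded=occurs, Agitation branch lost=not, Interlock chain fails=occurs → not all inputs occur → does not occur.
Chemical batch overheats [OR]: Temperature loop lost=not, Quench path inoperative=not → no input occurs → does not occur.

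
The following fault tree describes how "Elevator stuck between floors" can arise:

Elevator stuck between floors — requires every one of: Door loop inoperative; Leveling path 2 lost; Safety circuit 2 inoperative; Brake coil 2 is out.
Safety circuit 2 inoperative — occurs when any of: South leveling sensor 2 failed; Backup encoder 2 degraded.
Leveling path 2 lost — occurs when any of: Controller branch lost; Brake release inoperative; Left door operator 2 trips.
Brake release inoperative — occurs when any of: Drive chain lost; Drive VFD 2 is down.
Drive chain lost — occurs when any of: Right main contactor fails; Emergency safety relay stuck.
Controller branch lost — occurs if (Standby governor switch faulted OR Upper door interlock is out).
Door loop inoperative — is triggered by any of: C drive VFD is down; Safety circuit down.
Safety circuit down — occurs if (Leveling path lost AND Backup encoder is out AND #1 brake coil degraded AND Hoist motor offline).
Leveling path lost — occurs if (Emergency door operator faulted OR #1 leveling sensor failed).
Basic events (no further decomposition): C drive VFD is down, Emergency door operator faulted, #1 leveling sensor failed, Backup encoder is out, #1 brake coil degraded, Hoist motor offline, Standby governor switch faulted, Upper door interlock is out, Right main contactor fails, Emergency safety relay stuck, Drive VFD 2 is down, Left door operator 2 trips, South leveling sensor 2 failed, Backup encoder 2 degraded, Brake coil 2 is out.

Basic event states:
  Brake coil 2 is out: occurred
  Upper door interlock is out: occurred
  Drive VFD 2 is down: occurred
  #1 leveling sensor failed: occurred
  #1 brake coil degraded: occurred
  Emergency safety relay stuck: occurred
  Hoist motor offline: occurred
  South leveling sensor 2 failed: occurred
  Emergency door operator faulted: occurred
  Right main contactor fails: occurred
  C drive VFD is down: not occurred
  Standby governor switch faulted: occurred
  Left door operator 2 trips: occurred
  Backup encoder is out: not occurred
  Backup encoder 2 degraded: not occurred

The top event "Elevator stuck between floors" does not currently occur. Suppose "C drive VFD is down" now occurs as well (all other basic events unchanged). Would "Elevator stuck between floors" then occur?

Counterfactual: set "C drive VFD is down" to occurred.
Leveling path lost [OR]: Emergency door operator faulted=occurs, #1 leveling sensor failed=occurs → at least one input occurs → occurs.
Safety circuit down [AND]: Leveling path lost=occurs, Backup encoder is out=not, #1 brake coil degraded=occurs, Hoist motor offline=occurs → not all inputs occur → does not occur.
Door loop inoperative [OR]: C drive VFD is down=occurs, Safety circuit down=not → at least one input occurs → occurs.
Controller branch lost [OR]: Standby governor switch faulted=occurs, Upper door interlock is out=occurs → at least one input occurs → occurs.
Drive chain lost [OR]: Right main contactor fails=occurs, Emergency safety relay stuck=occurs → at least one input occurs → occurs.
Brake release inoperative [OR]: Drive chain lost=occurs, Drive VFD 2 is down=occurs → at least one input occurs → occurs.
Leveling path 2 lost [OR]: Controller branch lost=occurs, Brake release inoperative=occurs, Left door operator 2 trips=occurs → at least one input occurs → occurs.
Safety circuit 2 inoperative [OR]: South leveling sensor 2 failed=occurs, Backup encoder 2 degraded=not → at least one input occurs → occurs.
Elevator stuck between floors [AND]: Door loop inoperative=occurs, Leveling path 2 lost=occurs, Safety circuit 2 inoperative=occurs, Brake coil 2 is out=occurs → all inputs occur → occurs.

Yes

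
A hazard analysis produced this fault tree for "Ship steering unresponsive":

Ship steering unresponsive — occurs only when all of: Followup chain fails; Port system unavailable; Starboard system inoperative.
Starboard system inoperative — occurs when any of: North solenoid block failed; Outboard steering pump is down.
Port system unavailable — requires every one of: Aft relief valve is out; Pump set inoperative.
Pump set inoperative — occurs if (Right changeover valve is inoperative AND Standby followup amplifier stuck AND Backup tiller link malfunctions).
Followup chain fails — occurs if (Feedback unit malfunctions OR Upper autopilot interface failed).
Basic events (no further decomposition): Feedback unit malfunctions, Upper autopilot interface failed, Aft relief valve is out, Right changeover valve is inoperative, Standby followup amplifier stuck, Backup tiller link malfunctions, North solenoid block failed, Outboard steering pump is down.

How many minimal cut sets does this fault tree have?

Followup chain fails [OR]: union of children's cut sets → 2 cut set(s).
Pump set inoperative [AND]: one cut set from each child combined → 1 × 1 × 1 = 1 cut set(s).
Port system unavailable [AND]: one cut set from each child combined → 1 × 1 = 1 cut set(s).
Starboard system inoperative [OR]: union of children's cut sets → 2 cut set(s).
Ship steering unresponsive [AND]: one cut set from each child combined → 2 × 1 × 2 = 4 cut set(s).
Minimal cut sets: {Aft relief valve is out, Backup tiller link malfunctions, Feedback unit malfunctions, North solenoid block failed, Right changeover valve is inoperative, Standby followup amplifier stuck}; {Aft relief valve is out, Backup tiller link malfunctions, Feedback unit malfunctions, Outboard steering pump is down, Right changeover valve is inoperative, Standby followup amplifier stuck}; {Aft relief valve is out, Backup tiller link malfunctions, North solenoid block failed, Right changeover valve is inoperative, Standby followup amplifier stuck, Upper autopilot interface failed}; {Aft relief valve is out, Backup tiller link malfunctions, Outboard steering pump is down, Right changeover valve is inoperative, Standby followup amplifier stuck, Upper autopilot interface failed}.

4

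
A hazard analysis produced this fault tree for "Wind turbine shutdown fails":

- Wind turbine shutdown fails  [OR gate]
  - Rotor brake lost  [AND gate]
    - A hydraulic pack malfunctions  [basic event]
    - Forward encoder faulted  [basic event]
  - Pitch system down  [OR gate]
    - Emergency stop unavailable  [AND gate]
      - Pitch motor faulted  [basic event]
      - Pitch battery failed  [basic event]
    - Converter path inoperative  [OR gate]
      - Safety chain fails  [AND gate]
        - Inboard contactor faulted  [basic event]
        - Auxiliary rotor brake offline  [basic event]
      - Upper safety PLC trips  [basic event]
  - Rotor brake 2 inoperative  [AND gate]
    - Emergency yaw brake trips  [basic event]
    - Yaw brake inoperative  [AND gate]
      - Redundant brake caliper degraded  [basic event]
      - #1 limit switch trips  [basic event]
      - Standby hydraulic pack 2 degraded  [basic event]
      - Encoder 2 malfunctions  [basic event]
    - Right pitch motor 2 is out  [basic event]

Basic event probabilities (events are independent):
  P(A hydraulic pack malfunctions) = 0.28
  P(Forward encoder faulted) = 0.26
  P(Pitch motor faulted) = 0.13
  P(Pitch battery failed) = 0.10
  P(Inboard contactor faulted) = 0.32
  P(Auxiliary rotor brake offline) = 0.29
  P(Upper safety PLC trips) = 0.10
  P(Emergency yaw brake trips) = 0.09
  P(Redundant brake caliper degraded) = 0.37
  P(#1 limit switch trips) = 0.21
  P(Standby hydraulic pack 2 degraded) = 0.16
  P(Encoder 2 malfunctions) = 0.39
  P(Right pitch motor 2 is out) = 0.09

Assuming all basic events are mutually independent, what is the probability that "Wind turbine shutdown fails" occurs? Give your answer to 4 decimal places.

0.2528

P(Rotor brake lost) [AND] = 0.28 × 0.26 = 0.072800
P(Emergency stop unavailable) [AND] = 0.13 × 0.10 = 0.013000
P(Safety chain fails) [AND] = 0.32 × 0.29 = 0.092800
P(Converter path inoperative) [OR] = 1 − (1−0.092800) × (1−0.10) = 0.183520
P(Pitch system down) [OR] = 1 − (1−0.013000) × (1−0.183520) = 0.194134
P(Yaw brake inoperative) [AND] = 0.37 × 0.21 × 0.16 × 0.39 = 0.004848
P(Rotor brake 2 inoperative) [AND] = 0.09 × 0.004848 × 0.09 = 0.000039
P(Wind turbine shutdown fails) [OR] = 1 − (1−0.072800) × (1−0.194134) × (1−0.000039) = 0.252830
Rounded to 4 decimal places: P(Wind turbine shutdown fails) ≈ 0.2528.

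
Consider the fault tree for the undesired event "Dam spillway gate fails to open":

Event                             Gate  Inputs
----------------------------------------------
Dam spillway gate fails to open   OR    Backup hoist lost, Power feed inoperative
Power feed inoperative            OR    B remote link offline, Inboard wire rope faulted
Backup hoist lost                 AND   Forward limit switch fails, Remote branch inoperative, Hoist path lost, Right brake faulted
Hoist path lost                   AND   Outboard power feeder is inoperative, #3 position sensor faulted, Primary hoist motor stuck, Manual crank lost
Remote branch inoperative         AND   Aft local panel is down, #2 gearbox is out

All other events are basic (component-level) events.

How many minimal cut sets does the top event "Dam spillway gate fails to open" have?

3

Remote branch inoperative [AND]: one cut set from each child combined → 1 × 1 = 1 cut set(s).
Hoist path lost [AND]: one cut set from each child combined → 1 × 1 × 1 × 1 = 1 cut set(s).
Backup hoist lost [AND]: one cut set from each child combined → 1 × 1 × 1 × 1 = 1 cut set(s).
Power feed inoperative [OR]: union of children's cut sets → 2 cut set(s).
Dam spillway gate fails to open [OR]: union of children's cut sets → 3 cut set(s).
Minimal cut sets: {#2 gearbox is out, #3 position sensor faulted, Aft local panel is down, Forward limit switch fails, Manual crank lost, Outboard power feeder is inoperative, Primary hoist motor stuck, Right brake faulted}; {B remote link offline}; {Inboard wire rope faulted}.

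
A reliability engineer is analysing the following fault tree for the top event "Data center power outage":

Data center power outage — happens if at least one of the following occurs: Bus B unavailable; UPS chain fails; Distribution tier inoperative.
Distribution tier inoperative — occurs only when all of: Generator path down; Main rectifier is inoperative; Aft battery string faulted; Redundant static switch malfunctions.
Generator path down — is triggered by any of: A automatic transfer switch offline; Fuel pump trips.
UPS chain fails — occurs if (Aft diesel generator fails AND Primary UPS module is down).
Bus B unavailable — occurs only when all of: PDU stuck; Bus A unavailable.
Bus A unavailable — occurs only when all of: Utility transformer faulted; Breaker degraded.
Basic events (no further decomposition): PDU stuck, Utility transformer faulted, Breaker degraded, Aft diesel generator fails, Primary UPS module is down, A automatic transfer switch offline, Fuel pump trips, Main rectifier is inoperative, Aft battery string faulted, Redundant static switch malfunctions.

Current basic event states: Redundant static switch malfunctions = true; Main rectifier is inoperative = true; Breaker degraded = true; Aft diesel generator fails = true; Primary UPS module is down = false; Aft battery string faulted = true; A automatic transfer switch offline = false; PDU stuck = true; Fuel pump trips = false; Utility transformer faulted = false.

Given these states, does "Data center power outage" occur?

No

Bus A unavailable [AND]: Utility transformer faulted=not, Breaker degraded=occurs → not all inputs occur → does not occur.
Bus B unavailable [AND]: PDU stuck=occurs, Bus A unavailable=not → not all inputs occur → does not occur.
UPS chain fails [AND]: Aft diesel generator fails=occurs, Primary UPS module is down=not → not all inputs occur → does not occur.
Generator path down [OR]: A automatic transfer switch offline=not, Fuel pump trips=not → no input occurs → does not occur.
Distribution tier inoperative [AND]: Generator path down=not, Main rectifier is inoperative=occurs, Aft battery string faulted=occurs, Redundant static switch malfunctions=occurs → not all inputs occur → does not occur.
Data center power outage [OR]: Bus B unavailable=not, UPS chain fails=not, Distribution tier inoperative=not → no input occurs → does not occur.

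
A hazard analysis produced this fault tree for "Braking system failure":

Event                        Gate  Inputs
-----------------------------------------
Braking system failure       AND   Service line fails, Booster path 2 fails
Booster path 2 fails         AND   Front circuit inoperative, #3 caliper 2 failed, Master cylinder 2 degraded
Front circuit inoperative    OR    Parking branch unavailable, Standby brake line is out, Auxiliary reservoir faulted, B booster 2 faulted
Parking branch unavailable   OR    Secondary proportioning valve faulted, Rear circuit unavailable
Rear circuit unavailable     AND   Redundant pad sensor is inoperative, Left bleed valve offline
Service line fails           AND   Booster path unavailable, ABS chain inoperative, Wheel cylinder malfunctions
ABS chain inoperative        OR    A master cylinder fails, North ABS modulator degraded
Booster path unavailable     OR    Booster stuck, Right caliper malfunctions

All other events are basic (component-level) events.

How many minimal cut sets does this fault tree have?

Booster path unavailable [OR]: union of children's cut sets → 2 cut set(s).
ABS chain inoperative [OR]: union of children's cut sets → 2 cut set(s).
Service line fails [AND]: one cut set from each child combined → 2 × 2 × 1 = 4 cut set(s).
Rear circuit unavailable [AND]: one cut set from each child combined → 1 × 1 = 1 cut set(s).
Parking branch unavailable [OR]: union of children's cut sets → 2 cut set(s).
Front circuit inoperative [OR]: union of children's cut sets → 5 cut set(s).
Booster path 2 fails [AND]: one cut set from each child combined → 5 × 1 × 1 = 5 cut set(s).
Braking system failure [AND]: one cut set from each child combined → 4 × 5 = 20 cut set(s).

20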